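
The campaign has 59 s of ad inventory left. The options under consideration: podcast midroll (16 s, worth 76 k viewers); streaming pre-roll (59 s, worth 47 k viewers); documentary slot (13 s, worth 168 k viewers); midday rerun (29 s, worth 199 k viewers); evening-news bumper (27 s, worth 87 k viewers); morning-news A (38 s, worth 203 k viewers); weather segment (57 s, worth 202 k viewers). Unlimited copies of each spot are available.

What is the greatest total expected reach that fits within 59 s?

672

Density check — documentary slot 12.92, midday rerun 6.86, morning-news A 5.34 are the best per s.
Best packing: 4×documentary slot — 52 s, 672 total.
The spare 7 s is too small for any remaining spot, and no exchange beats 672.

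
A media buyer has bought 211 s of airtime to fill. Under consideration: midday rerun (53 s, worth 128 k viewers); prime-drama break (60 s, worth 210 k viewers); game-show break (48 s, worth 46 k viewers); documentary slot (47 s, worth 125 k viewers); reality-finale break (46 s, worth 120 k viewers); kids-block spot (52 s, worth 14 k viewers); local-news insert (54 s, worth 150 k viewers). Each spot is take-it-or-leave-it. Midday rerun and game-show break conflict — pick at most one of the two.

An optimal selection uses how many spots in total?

4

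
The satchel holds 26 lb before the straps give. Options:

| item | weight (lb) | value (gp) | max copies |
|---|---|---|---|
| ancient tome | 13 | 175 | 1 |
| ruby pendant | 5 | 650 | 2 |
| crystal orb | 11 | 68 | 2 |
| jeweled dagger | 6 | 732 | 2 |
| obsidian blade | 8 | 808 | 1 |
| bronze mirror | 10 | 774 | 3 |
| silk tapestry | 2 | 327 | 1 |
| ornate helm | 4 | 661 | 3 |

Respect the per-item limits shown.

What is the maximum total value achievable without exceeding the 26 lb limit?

3774

Filling by ratio: 2×ruby pendant + silk tapestry + 3×ornate helm for 3610, with 2 lb left unused.
Replace 2×ruby pendant with 2×jeweled dagger: the trade gains 164 net, giving 3774 at 26 lb.
No other feasible combination exceeds 3774.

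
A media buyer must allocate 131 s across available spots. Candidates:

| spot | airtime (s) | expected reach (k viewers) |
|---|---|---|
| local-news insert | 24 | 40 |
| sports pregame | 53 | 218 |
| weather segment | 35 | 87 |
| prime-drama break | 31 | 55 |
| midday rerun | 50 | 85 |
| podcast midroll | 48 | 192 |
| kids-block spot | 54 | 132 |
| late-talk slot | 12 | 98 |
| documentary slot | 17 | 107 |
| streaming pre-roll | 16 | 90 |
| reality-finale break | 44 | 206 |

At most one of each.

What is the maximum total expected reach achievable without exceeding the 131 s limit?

A density-first pass picks weather segment + late-talk slot + documentary slot + streaming pre-roll + reality-finale break — 588 at 124 s.
The 51 s tied up in weather segment and streaming pre-roll is better spent on sports pregame — total rises to 629 (126 s).
Runner-up sports pregame + documentary slot + streaming pre-roll + reality-finale break tops out at 621.

629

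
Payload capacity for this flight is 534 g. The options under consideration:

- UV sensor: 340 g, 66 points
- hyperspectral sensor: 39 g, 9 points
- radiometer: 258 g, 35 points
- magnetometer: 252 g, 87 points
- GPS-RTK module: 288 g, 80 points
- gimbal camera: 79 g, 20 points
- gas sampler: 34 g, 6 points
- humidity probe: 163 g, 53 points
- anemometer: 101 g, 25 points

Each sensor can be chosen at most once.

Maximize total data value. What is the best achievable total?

169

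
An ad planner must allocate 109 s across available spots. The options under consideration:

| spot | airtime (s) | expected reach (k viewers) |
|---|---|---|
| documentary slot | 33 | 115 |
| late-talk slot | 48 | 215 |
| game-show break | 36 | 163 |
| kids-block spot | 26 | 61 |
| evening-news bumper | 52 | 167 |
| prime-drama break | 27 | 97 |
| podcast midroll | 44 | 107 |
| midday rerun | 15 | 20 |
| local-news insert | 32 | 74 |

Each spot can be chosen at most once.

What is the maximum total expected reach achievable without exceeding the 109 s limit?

Density check — game-show break 4.53, late-talk slot 4.48, prime-drama break 3.59, documentary slot 3.48 are the best per s.
The ratio heuristic lands on late-talk slot + game-show break + midday rerun (398) but leaves 10 s idle.
Dropping game-show break and midday rerun frees 51 s; slotting in documentary slot + prime-drama break (60 s) lifts the total to 427 at 108 s.

427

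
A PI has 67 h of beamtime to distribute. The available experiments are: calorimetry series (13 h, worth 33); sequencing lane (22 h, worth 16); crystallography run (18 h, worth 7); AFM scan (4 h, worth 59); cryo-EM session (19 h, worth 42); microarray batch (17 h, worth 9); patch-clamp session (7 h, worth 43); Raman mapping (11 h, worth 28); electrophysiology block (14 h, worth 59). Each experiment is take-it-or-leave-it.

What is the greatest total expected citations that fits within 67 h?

236

Density check — AFM scan 14.75, patch-clamp session 6.14, electrophysiology block 4.21, Raman mapping 2.55 are the best per h.
Filling by ratio: calorimetry series + AFM scan + microarray batch + patch-clamp session + Raman mapping + electrophysiology block for 231, with 1 h left unused.
Replace microarray batch and Raman mapping with cryo-EM session: the trade gains 5 net, giving 236 at 57 h.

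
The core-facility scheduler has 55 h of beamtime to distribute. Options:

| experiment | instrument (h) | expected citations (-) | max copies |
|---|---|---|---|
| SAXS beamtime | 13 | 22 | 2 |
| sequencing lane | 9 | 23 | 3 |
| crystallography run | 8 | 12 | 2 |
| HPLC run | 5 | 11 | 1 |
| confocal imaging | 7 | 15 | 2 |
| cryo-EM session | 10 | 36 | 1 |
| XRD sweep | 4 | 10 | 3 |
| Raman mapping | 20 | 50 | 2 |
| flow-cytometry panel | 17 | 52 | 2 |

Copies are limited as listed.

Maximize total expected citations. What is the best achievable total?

165

A density-first pass picks sequencing lane + cryo-EM session + 2×flow-cytometry panel — 163 at 53 h.
Replace sequencing lane with confocal imaging + XRD sweep: the trade gains 2 net, giving 165 at 55 h.
Every other selection either busts 55 h or exceeds an availability limit or fails to beat 165.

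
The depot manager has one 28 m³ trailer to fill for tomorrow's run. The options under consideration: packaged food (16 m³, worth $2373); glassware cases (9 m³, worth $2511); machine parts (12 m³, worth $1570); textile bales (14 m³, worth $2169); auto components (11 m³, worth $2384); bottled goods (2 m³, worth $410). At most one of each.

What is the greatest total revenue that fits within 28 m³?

Taking glassware cases + auto components + bottled goods: 22 m³ used, 5305 in revenue.

5305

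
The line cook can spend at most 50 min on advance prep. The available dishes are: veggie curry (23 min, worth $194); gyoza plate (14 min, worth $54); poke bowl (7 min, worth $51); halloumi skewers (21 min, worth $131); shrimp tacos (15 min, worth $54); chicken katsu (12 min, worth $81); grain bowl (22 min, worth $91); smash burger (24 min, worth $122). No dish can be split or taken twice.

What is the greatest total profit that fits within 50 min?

329

Density check — veggie curry 8.43, poke bowl 7.29, chicken katsu 6.75, halloumi skewers 6.24 are the best per min.
A density-first pass picks veggie curry + poke bowl + chicken katsu — 326 at 42 min.
Dropping poke bowl frees 7 min; slotting in gyoza plate (14 min) lifts the total to 329 at 49 min.
The spare 1 min is too small for any remaining dish, and no exchange beats 329.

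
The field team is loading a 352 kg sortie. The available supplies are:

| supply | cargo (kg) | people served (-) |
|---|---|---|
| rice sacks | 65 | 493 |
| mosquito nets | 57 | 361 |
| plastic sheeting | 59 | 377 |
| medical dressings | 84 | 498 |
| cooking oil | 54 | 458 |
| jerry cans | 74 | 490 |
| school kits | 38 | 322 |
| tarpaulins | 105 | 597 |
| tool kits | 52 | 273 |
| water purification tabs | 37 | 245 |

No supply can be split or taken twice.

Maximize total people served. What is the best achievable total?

Greedy by ratio would take rice sacks + plastic sheeting + cooking oil + jerry cans + school kits + water purification tabs: 327 kg used, total 2385.
Dropping plastic sheeting frees 59 kg; slotting in medical dressings (84 kg) lifts the total to 2506 at 352 kg.
Nothing else within 352 kg beats 2506.

2506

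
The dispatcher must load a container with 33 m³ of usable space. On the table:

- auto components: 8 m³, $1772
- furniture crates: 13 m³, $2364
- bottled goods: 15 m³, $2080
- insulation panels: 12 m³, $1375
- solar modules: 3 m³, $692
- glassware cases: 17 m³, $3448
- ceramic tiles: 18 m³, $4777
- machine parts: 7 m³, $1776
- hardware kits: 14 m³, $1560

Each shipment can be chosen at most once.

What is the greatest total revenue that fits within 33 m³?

Greedy by ratio would take solar modules + ceramic tiles + machine parts: 28 m³ used, total 7245.
The 3 m³ tied up in solar modules is better spent on auto components — total rises to 8325 (33 m³).

8325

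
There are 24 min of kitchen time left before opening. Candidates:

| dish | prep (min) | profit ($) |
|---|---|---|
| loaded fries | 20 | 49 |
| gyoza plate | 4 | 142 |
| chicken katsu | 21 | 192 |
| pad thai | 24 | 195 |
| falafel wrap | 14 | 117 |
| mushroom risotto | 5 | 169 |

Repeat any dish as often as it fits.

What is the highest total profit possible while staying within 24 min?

The ratio ordering already packs tightly: 6×gyoza plate, 24 min, 852.
Nothing else within 24 min beats 852.

852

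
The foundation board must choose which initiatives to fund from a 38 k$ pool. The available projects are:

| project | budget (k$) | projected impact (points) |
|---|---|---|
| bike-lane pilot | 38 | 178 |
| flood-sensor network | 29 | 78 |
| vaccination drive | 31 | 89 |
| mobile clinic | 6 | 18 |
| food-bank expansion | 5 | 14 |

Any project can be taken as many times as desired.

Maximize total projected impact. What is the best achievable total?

Density check — bike-lane pilot 4.68, mobile clinic 3.00, vaccination drive 2.87, food-bank expansion 2.80 are the best per k$.
The ratio ordering already packs tightly: bike-lane pilot, 38 k$, 178.
That's the maximum — no swap from here does better than 178.

178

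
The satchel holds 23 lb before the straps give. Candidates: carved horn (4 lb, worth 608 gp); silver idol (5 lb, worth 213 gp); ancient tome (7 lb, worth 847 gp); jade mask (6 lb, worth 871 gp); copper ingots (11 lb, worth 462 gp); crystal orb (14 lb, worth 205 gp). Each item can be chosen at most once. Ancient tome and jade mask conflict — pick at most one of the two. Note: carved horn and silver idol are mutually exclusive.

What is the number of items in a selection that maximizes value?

The maximum value within 23 lb is 1941.
One optimal bundle: carved horn + jade mask + copper ingots (21 lb).
Every optimal selection uses 3 items.

3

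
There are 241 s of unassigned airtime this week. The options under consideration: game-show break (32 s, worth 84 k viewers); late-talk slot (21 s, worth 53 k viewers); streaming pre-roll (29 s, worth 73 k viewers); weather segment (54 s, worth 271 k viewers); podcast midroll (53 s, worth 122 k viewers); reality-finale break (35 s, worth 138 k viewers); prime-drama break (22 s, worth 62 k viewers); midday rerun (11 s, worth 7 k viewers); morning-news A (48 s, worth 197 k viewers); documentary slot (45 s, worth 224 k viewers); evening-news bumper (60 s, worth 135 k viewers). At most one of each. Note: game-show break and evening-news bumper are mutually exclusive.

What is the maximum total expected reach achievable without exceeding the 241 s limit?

976

Ranking by ratio (expected reach/s): weather segment 5.02, documentary slot 4.98, morning-news A 4.10, reality-finale break 3.94.
Taking game-show break + weather segment + reality-finale break + prime-drama break + morning-news A + documentary slot: 236 s used, 976 in expected reach.
Nothing else feasible within 241 s beats 976.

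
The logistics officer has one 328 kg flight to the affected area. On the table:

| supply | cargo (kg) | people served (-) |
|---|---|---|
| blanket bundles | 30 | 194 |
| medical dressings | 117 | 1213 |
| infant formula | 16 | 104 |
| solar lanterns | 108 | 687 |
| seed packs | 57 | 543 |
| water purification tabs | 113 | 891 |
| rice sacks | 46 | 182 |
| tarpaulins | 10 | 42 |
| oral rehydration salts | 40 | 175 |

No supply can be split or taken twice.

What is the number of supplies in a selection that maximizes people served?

5

Best achievable people served is 2883.
blanket bundles + medical dressings + seed packs + water purification tabs + tarpaulins hits 2883 at 327 kg.
All optima have 5 supplies.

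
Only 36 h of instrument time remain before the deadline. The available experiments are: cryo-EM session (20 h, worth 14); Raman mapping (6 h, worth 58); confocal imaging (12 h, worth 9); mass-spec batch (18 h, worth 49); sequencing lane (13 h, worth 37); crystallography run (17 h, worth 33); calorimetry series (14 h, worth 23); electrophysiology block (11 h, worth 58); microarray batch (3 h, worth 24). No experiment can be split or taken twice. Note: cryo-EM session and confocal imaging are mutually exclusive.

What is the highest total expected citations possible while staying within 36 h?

The ratio ordering already packs tightly: Raman mapping + sequencing lane + electrophysiology block + microarray batch, 33 h, 177.
No other feasible combination exceeds 177.

177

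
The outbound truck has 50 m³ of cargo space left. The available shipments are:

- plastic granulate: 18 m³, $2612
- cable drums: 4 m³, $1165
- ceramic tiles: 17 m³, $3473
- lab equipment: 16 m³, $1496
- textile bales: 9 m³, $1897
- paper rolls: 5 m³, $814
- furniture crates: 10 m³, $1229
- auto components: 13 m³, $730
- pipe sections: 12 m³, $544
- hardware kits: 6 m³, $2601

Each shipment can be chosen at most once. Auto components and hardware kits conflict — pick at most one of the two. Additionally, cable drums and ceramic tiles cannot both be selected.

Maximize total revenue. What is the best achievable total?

10583

Density check — hardware kits 433.50, cable drums 291.25, textile bales 210.78, ceramic tiles 204.29 are the best per m³.
Plastic granulate + ceramic tiles + textile bales + hardware kits uses 50 of the 50 m³ and totals 10583.
Next best is ceramic tiles + textile bales + paper rolls + furniture crates + hardware kits at 10014 (47 m³) — short by 569.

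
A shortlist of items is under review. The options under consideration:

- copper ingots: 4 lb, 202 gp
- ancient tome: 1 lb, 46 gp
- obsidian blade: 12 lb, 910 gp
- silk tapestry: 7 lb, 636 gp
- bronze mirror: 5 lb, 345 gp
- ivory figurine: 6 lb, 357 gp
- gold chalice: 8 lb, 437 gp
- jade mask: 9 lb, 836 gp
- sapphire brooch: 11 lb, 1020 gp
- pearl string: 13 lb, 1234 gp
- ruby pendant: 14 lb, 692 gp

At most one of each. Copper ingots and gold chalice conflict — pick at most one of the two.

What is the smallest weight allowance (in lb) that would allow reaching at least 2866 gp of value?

Look for the lowest-weight combination reaching 2866.
silk tapestry + sapphire brooch + pearl string: 2890 value at 31 lb.
No combination under 31 lb hits 2866.

31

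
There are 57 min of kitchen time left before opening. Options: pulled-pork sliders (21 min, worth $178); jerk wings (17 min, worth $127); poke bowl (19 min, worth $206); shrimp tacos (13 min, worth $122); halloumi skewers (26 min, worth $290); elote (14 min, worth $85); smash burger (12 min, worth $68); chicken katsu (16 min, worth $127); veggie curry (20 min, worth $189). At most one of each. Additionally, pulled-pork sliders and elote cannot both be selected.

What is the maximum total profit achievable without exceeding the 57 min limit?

564

Best packing: poke bowl + halloumi skewers + smash burger — 57 min, 564 total.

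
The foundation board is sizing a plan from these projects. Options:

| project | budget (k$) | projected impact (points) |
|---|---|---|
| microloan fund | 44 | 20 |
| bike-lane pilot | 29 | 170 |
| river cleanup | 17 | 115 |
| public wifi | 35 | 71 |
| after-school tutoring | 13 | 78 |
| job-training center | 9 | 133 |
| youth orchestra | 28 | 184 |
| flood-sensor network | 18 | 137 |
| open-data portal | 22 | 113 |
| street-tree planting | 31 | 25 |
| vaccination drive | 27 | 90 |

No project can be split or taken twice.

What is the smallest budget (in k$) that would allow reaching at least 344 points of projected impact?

40

Need the lightest bundle worth ≥ 344.
after-school tutoring + job-training center + flood-sensor network reaches 348 using 40 k$.
Below 40 k$ the best achievable stays under 344.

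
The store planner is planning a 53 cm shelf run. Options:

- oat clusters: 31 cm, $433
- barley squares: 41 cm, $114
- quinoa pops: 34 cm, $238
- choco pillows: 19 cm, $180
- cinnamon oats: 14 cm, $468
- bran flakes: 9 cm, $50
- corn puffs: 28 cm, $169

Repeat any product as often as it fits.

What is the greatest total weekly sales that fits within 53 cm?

Taking 3×cinnamon oats + bran flakes: 51 cm used, 1454 in weekly sales.

1454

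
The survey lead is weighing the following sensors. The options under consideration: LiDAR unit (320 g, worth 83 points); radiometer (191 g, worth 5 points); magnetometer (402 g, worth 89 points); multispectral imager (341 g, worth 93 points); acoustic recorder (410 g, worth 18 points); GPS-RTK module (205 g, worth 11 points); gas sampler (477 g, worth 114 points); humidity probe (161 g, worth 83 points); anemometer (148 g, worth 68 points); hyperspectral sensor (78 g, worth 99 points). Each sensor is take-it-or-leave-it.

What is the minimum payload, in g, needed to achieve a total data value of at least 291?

Look for the lowest-payload combination reaching 291.
LiDAR unit + humidity probe + anemometer + hyperspectral sensor reaches 333 using 707 g.
Below 707 g the best achievable stays under 291.

707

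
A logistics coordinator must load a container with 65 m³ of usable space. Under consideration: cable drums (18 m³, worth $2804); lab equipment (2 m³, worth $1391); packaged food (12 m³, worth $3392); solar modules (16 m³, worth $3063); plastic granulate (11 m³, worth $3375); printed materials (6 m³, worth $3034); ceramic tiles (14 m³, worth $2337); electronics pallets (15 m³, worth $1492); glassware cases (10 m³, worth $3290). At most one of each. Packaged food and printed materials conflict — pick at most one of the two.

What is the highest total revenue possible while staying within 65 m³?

16957

Density check — lab equipment 695.50, printed materials 505.67, glassware cases 329.00 are the best per m³.
Taking cable drums + lab equipment + solar modules + plastic granulate + printed materials + glassware cases: 63 m³ used, 16957 in revenue.
Next best is lab equipment + packaged food + solar modules + plastic granulate + ceramic tiles + glassware cases at 16848 (65 m³) — short by 109.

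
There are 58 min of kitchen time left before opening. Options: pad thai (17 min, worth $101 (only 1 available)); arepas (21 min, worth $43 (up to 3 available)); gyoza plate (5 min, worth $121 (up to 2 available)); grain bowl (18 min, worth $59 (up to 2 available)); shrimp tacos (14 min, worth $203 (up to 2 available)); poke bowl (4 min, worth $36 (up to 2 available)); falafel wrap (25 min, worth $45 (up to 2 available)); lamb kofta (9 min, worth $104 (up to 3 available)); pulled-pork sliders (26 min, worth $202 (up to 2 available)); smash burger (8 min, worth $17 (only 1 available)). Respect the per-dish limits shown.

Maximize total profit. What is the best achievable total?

856

By profit per min: gyoza plate 24.20, shrimp tacos 14.50, lamb kofta 11.56, poke bowl 9.00 lead.
2×gyoza plate + 2×shrimp tacos + 2×lamb kofta uses 56 of the 58 min and totals 856.
No other feasible combination exceeds 856.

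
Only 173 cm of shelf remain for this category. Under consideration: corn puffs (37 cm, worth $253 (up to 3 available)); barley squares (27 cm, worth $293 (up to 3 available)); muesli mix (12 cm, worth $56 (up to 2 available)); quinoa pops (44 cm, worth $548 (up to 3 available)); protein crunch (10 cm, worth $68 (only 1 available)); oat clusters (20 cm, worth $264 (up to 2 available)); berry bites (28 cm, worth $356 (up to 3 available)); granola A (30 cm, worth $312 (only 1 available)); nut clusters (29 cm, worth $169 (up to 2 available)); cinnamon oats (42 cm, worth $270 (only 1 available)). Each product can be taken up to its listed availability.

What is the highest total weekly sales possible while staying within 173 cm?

Filling by ratio: quinoa pops + 2×oat clusters + 3×berry bites for 2144, with 5 cm left unused.
Dropping 3×berry bites frees 84 cm; slotting in 2×quinoa pops (88 cm) lifts the total to 2172 at 172 cm.

2172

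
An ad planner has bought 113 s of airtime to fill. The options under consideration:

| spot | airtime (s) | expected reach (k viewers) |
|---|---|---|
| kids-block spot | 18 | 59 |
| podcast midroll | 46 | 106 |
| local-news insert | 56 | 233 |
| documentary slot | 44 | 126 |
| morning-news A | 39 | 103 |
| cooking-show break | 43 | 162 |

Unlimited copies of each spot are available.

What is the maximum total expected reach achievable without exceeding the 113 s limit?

The ratio ordering already packs tightly: 2×local-news insert, 112 s, 466.

466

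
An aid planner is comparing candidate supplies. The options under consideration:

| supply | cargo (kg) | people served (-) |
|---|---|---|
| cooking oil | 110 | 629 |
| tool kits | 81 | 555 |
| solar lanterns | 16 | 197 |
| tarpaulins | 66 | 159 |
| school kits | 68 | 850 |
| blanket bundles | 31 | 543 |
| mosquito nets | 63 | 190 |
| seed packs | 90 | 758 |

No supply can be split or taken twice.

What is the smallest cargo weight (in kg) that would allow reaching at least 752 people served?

Minimise kg subject to total people served ≥ 752.
Taking school kits gives 850 (≥ 752) for 68 kg.
Any bundle with less than 68 kg falls short of 752.

68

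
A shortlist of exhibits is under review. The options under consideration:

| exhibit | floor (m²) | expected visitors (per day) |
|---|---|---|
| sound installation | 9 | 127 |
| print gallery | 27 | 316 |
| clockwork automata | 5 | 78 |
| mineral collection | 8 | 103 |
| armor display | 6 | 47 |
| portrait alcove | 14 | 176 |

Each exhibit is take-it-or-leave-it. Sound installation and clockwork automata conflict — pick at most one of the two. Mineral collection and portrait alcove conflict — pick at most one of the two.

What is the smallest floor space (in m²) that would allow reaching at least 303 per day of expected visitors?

Minimise m² subject to total expected visitors ≥ 303.
sound installation + portrait alcove reaches 303 using 23 m².
Any bundle with less than 23 m² falls short of 303.

23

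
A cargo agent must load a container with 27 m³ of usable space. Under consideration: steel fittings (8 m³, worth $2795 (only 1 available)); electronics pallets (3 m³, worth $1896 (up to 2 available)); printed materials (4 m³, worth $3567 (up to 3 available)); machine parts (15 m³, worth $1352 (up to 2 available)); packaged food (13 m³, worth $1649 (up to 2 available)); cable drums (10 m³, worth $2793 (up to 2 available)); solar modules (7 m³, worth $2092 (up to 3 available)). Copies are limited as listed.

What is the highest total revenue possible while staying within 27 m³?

17288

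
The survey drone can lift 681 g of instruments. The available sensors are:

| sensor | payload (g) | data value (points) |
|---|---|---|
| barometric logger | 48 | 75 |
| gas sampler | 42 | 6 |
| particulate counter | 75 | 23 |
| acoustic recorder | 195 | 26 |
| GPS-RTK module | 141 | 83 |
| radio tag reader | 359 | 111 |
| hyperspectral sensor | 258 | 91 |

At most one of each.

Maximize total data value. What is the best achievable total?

298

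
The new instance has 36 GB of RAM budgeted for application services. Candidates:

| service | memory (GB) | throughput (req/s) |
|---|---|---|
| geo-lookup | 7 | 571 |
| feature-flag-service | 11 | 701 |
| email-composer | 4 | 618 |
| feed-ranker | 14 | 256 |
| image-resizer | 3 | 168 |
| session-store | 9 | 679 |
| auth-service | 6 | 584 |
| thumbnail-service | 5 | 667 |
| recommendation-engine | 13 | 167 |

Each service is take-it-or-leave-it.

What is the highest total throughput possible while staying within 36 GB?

The ratio heuristic lands on geo-lookup + email-composer + image-resizer + session-store + auth-service + thumbnail-service (3287) but leaves 2 GB idle.
Dropping session-store frees 9 GB; slotting in feature-flag-service (11 GB) lifts the total to 3309 at 36 GB.
The closest alternative, geo-lookup + email-composer + image-resizer + session-store + auth-service + thumbnail-service, reaches only 3287.

3309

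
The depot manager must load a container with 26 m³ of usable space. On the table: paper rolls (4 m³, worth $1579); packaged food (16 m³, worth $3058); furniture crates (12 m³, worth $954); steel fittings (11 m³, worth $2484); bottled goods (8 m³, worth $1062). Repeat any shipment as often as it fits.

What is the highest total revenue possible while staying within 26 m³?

9474

By revenue per m³: paper rolls 394.75, steel fittings 225.82, packaged food 191.12, bottled goods 132.75 lead.
The ratio ordering already packs tightly: 6×paper rolls, 24 m³, 9474.
That's the maximum — no swap from here does better than 9474.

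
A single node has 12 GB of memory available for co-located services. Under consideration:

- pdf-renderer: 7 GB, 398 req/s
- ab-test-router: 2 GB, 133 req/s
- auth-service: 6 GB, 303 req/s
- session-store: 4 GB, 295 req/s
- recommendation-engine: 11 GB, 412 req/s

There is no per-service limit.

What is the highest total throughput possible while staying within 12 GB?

By throughput per GB: session-store 73.75, ab-test-router 66.50, pdf-renderer 56.86 lead.
Taking 3×session-store: 12 GB used, 885 in throughput.

885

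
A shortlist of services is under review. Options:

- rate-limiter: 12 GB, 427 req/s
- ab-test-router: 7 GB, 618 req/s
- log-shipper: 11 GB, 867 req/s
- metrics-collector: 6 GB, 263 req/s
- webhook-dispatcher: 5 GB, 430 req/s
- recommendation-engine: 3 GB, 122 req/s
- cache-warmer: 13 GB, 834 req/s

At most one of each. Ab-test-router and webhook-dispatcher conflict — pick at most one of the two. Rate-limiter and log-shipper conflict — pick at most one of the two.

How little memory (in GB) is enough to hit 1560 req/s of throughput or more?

Need the lightest bundle worth ≥ 1560.
ab-test-router + log-shipper + recommendation-engine: 1607 throughput at 21 GB.
No combination under 21 GB hits 1560.

21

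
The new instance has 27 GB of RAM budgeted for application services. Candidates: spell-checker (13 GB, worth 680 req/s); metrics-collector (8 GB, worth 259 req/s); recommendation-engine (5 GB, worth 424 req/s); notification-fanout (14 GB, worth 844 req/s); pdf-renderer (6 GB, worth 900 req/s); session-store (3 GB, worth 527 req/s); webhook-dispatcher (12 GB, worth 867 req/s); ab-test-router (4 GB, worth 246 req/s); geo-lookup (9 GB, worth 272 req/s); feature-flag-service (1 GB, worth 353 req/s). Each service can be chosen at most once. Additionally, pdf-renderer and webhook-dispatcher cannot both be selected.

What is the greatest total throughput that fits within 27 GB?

Metrics-collector + recommendation-engine + pdf-renderer + session-store + ab-test-router + feature-flag-service uses 27 of the 27 GB and totals 2709.

2709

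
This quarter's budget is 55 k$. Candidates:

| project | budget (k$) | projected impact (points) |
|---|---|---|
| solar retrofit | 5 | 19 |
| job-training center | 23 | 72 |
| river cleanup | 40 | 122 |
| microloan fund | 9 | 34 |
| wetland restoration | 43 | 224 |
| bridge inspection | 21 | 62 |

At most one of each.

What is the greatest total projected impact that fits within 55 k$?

258

The ratio heuristic lands on solar retrofit + wetland restoration (243) but leaves 7 k$ idle.
Dropping solar retrofit frees 5 k$; slotting in microloan fund (9 k$) lifts the total to 258 at 52 k$.
Next best is solar retrofit + wetland restoration at 243 (48 k$) — short by 15.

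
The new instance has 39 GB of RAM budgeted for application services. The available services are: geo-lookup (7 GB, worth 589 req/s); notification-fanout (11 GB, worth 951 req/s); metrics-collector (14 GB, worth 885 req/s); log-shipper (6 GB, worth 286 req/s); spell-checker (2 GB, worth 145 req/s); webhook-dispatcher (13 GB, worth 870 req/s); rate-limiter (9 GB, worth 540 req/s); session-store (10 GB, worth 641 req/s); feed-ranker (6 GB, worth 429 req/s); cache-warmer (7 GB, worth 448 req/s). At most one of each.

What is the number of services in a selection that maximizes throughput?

Best achievable throughput is 2984.
For example geo-lookup + notification-fanout + spell-checker + webhook-dispatcher + feed-ranker achieves it, using 39 GB.
Any selection reaching 2984 contains exactly 5 services.

5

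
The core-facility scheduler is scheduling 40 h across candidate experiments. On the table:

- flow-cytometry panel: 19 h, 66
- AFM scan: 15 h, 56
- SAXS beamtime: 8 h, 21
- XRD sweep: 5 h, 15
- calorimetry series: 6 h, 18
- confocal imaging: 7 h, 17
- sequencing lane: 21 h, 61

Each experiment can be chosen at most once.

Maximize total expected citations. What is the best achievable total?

Ranking by ratio (expected citations/h): AFM scan 3.73, flow-cytometry panel 3.47, XRD sweep 3.00, calorimetry series 3.00.
Taking the top-ratio experiments first gives flow-cytometry panel + AFM scan + XRD sweep for 137 (39 h).
Dropping XRD sweep frees 5 h; slotting in calorimetry series (6 h) lifts the total to 140 at 40 h.
Runner-up flow-cytometry panel + AFM scan + XRD sweep tops out at 137.

140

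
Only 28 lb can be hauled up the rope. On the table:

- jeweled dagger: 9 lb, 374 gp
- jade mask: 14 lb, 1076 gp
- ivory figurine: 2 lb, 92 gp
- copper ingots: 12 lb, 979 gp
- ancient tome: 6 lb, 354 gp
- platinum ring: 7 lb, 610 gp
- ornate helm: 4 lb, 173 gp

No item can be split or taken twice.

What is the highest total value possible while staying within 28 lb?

2147

Greedy by ratio would take ivory figurine + copper ingots + ancient tome + platinum ring: 27 lb used, total 2035.
The 13 lb tied up in ancient tome and platinum ring is better spent on jade mask — total rises to 2147 (28 lb).
The closest alternative, jade mask + copper ingots, reaches only 2055.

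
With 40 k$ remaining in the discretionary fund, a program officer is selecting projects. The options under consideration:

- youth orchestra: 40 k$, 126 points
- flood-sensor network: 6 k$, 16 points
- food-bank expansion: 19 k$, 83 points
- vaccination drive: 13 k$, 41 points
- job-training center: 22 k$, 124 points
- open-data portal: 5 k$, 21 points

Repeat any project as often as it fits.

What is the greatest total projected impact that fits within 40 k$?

By projected impact per k$: job-training center 5.64, food-bank expansion 4.37, open-data portal 4.20 lead.
Best packing: job-training center + 3×open-data portal — 37 k$, 187 total.

187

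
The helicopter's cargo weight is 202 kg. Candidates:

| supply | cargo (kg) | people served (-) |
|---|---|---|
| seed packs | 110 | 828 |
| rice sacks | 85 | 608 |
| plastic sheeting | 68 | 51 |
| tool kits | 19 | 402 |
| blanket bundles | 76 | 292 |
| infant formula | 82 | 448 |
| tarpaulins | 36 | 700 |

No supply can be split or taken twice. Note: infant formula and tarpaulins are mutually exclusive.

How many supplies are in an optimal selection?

3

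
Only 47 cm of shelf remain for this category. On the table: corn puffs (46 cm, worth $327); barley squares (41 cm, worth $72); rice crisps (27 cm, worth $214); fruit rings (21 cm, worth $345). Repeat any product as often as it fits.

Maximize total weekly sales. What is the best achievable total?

690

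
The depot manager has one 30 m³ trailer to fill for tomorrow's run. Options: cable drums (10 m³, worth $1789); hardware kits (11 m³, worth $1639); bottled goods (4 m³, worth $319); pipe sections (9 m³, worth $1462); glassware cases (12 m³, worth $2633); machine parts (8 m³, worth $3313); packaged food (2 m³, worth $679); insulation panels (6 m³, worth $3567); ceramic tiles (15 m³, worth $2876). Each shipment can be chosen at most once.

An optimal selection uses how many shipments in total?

The maximum revenue within 30 m³ is 10192.
One optimal bundle: glassware cases + machine parts + packaged food + insulation panels (28 m³).
Any selection reaching 10192 contains exactly 4 shipments.

4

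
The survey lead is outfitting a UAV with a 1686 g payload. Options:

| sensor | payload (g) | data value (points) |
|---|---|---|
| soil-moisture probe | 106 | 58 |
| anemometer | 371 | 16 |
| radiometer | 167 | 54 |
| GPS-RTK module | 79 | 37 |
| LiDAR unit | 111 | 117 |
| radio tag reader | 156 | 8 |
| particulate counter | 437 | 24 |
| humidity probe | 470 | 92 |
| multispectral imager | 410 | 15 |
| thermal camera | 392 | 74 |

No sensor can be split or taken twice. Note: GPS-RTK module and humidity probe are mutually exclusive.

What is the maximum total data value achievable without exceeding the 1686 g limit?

Density check — LiDAR unit 1.05, soil-moisture probe 0.55, GPS-RTK module 0.47, radiometer 0.32 are the best per g.
Taking soil-moisture probe + radiometer + LiDAR unit + particulate counter + humidity probe + thermal camera: 1683 g used, 419 in data value.
An exhaustive check of the 1024 subsets confirms 419.

419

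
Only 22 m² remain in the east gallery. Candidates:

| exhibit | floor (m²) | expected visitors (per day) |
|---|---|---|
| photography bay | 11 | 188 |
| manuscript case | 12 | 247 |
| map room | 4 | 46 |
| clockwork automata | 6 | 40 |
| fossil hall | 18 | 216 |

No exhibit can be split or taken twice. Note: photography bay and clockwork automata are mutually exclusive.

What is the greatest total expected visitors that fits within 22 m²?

333

Manuscript case + map room + clockwork automata uses 22 of the 22 m² and totals 333.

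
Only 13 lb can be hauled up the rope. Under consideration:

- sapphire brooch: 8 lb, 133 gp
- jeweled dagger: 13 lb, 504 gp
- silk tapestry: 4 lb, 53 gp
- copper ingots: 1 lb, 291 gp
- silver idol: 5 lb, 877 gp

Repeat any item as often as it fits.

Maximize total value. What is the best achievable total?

By value per lb: copper ingots 291.00, silver idol 175.40, jeweled dagger 38.77, sapphire brooch 16.62 lead.
13×copper ingots uses 13 of the 13 lb and totals 3783.
Nothing else within 13 lb beats 3783.

3783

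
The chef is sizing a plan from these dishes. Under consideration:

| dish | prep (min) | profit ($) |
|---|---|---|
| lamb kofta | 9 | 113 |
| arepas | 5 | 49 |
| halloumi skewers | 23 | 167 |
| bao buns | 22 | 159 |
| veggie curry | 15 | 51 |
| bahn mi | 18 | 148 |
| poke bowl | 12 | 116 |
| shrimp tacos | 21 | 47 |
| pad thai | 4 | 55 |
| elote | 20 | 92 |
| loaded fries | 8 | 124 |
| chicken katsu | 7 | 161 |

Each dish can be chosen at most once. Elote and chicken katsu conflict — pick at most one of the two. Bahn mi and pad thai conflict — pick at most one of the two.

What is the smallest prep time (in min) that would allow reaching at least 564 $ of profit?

40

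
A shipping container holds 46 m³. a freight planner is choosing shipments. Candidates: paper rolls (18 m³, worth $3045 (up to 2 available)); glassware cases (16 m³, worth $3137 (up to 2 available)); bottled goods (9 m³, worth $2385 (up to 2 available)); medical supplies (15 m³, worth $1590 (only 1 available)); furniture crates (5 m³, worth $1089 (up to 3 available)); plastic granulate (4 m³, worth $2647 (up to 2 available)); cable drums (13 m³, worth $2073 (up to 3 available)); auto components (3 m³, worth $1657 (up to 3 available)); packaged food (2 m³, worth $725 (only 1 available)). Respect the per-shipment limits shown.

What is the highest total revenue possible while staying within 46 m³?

17213

A density-first pass picks 2×bottled goods + furniture crates + 2×plastic granulate + 3×auto components + packaged food — 16849 at 42 m³.
Dropping packaged food frees 2 m³; slotting in furniture crates (5 m³) lifts the total to 17213 at 45 m³.
Every other selection either busts 46 m³ or exceeds an availability limit or fails to beat 17213.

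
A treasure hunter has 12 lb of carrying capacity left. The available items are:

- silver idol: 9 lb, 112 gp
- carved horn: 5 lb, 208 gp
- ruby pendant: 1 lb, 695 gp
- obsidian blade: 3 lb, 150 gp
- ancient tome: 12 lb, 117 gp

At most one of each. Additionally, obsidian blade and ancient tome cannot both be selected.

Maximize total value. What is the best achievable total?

1053

Taking carved horn + ruby pendant + obsidian blade: 9 lb used, 1053 in value.
Next best is carved horn + ruby pendant at 903 (6 lb) — short by 150.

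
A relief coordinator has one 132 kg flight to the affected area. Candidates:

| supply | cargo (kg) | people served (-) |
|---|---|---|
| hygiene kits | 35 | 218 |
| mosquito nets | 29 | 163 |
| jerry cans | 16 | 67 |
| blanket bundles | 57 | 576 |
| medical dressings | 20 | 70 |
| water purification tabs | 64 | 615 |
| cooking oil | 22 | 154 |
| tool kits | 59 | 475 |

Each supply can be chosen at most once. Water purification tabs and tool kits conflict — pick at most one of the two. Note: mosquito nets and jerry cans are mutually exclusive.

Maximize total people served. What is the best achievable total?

1191

Ranking by ratio (people served/kg): blanket bundles 10.11, water purification tabs 9.61, tool kits 8.05, cooking oil 7.00.
The ratio ordering already packs tightly: blanket bundles + water purification tabs, 121 kg, 1191.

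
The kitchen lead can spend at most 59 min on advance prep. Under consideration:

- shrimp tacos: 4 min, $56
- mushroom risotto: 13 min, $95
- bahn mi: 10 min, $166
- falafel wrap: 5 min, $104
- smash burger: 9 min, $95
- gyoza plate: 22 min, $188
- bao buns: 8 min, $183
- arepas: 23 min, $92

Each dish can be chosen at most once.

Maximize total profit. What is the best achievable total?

792

Shrimp tacos + bahn mi + falafel wrap + smash burger + gyoza plate + bao buns uses 58 of the 59 min and totals 792.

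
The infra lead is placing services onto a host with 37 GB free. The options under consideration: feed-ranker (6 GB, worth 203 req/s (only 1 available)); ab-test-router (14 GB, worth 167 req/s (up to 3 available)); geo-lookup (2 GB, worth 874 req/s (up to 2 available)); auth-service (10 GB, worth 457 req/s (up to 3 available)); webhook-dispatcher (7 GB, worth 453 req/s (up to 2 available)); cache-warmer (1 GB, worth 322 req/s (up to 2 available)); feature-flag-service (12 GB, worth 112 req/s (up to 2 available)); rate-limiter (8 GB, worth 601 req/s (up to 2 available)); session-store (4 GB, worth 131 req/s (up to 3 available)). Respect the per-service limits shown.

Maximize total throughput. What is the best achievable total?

Ranking by ratio (throughput/GB): geo-lookup 437.00, cache-warmer 322.00, rate-limiter 75.12, webhook-dispatcher 64.71.
Taking 2×geo-lookup + 2×webhook-dispatcher + 2×cache-warmer + 2×rate-limiter: 36 GB used, 4500 in throughput.
Every other selection either busts 37 GB or exceeds an availability limit or fails to beat 4500.

4500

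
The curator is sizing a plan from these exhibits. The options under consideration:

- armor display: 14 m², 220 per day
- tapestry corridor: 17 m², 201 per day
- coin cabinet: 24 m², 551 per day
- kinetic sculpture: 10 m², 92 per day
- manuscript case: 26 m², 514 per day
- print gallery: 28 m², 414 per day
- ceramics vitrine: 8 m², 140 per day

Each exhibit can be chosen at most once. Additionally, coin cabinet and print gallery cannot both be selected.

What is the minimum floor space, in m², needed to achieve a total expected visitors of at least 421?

Look for the lowest-floor combination reaching 421.
coin cabinet reaches 551 using 24 m².
Below 24 m² the best achievable stays under 421.

24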